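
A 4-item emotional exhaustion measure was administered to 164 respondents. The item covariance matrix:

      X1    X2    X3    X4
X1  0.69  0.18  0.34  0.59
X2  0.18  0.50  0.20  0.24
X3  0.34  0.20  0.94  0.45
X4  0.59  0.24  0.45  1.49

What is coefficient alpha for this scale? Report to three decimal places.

sum of item variances = 0.69 + 0.50 + 0.94 + 1.49 = 3.62
Σ_{i<j} σ_ij = 2.00
Var(T) = 3.62 + 2 × 2.00 = 7.62
α = (k/(k−1))·(1 − sum of item variances/Var(T)) = (4/3)·(1 − 3.62/7.62) = 0.700

α = 0.700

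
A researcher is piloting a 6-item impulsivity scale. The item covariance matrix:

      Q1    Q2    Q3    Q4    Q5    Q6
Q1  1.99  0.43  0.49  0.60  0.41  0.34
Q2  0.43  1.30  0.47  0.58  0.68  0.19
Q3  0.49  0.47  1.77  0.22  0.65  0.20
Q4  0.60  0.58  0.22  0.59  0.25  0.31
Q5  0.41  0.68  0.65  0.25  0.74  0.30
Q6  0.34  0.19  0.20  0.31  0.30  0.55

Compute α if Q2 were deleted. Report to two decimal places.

Remaining items: Q1, Q3, Q4, Q5, Q6 (k = 5).
Σσᵢ² = 1.99 + 1.77 + 0.59 + 0.74 + 0.55 = 5.64
Var(T) = 5.64 + 2 × 3.77 = 13.18
α (item deleted) = (5/4)·(1 − 5.64/13.18) = 0.72

α = 0.72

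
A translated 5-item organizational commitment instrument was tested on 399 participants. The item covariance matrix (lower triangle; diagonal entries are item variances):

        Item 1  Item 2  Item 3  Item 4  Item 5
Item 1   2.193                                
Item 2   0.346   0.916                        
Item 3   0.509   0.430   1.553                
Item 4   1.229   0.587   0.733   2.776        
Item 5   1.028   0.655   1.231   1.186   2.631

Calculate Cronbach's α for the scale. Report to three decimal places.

α = 0.765

Σσ²ᵢ = 2.193 + 0.916 + 1.553 + 2.776 + 2.631 = 10.069
Σ_{i<j} σ_ij = 7.934
Var(T) = 10.069 + 2 × 7.934 = 25.937
α = (k/(k−1))·(1 − Σσ²ᵢ/Var(T)) = (5/4)·(1 − 10.069/25.937) = 0.765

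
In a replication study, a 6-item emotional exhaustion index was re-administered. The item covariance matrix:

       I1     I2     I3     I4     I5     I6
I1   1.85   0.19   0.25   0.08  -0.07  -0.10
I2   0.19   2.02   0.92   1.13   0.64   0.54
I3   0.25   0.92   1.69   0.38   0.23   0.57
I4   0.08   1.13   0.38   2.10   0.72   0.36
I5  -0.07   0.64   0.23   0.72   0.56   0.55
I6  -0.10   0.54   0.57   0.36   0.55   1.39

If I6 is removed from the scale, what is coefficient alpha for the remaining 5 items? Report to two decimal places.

α = 0.65

Remaining items: I1, I2, I3, I4, I5 (k = 5).
ΣVar(i) = 1.85 + 2.02 + 1.69 + 2.10 + 0.56 = 8.22
Var(T) = 8.22 + 2 × 4.47 = 17.16
α (item deleted) = (5/4)·(1 − 8.22/17.16) = 0.65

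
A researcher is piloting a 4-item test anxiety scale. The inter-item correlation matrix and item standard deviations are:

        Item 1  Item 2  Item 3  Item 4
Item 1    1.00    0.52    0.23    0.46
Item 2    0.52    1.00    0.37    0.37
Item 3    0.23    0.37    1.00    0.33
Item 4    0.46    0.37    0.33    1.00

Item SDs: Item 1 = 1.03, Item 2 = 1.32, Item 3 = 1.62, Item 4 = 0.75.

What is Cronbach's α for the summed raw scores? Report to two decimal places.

Cronbach's α = 0.67

Σσ²ᵢ = 1.03² + 1.32² + 1.62² + 0.75² = 5.9902
Covariances σ_ij = r_ij · s_i · s_j:
  σ(Item 1,Item 2) = 0.52 × 1.03 × 1.32 = 0.7070
  σ(Item 1,Item 3) = 0.23 × 1.03 × 1.62 = 0.3838
  σ(Item 1,Item 4) = 0.46 × 1.03 × 0.75 = 0.3554
  σ(Item 2,Item 3) = 0.37 × 1.32 × 1.62 = 0.7912
  σ(Item 2,Item 4) = 0.37 × 1.32 × 0.75 = 0.3663
  σ(Item 3,Item 4) = 0.33 × 1.62 × 0.75 = 0.4010
σ²_T = Σσ²ᵢ + 2·Σσ_ij = 5.9902 + 2 × 3.0047 = 11.9996
α = (4/3)·(1 − 5.9902/11.9996) = 0.67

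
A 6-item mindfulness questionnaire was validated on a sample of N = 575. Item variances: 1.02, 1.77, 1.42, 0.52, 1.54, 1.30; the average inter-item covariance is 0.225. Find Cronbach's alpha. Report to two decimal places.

Σσ²ᵢ = 1.02 + 1.77 + 1.42 + 0.52 + 1.54 + 1.30 = 7.57
Sum of the 15 distinct covariances = 15 × 0.225 = 3.375
σ²_T = Σσ²ᵢ + 2·Σcov = 7.57 + 2 × 3.375 = 14.320
α = (6/5)·(1 − 7.57/14.320) = 0.57

Cronbach's alpha = 0.57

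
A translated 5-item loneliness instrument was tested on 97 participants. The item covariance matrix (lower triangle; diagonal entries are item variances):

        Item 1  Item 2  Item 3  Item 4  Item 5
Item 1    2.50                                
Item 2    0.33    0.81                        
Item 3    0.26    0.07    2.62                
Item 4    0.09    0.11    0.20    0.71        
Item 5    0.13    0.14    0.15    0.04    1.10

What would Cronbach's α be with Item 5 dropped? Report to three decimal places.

α = 0.323

Remaining items: Item 1, Item 2, Item 3, Item 4 (k = 4).
Σσᵢ² = 2.50 + 0.81 + 2.62 + 0.71 = 6.64
σ²_total = 6.64 + 2 × 1.06 = 8.76
α (item deleted) = (4/3)·(1 − 6.64/8.76) = 0.323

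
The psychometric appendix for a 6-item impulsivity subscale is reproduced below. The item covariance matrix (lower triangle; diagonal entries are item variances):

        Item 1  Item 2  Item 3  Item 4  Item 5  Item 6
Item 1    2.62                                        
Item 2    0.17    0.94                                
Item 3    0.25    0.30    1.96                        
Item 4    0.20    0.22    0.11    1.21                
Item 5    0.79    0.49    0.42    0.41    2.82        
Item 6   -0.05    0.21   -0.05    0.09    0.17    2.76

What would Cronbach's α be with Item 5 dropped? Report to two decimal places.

Cronbach's α = 0.29

Remaining items: Item 1, Item 2, Item 3, Item 4, Item 6 (k = 5).
sum of item variances = 2.62 + 0.94 + 1.96 + 1.21 + 2.76 = 9.49
total variance = 9.49 + 2 × 1.45 = 12.39
α (item deleted) = (5/4)·(1 − 9.49/12.39) = 0.29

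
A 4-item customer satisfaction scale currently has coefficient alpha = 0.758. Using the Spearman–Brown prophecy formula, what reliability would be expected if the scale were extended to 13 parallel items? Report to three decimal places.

predicted reliability = 0.911

Length factor m = 13/4 = 3.2500
α' = m·α / (1 + (m−1)·α)
   = 13/4 × 0.758 / (1 + (13/4 − 1) × 0.758)
   = 2.4635 / 2.7055 = 0.911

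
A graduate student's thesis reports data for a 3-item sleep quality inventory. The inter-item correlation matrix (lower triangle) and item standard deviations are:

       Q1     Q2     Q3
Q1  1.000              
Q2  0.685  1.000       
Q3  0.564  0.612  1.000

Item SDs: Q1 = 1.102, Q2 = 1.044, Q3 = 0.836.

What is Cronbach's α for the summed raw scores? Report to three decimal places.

Σσ²ᵢ = 1.102² + 1.044² + 0.836² = 3.0032
Covariances σ_ij = r_ij · s_i · s_j:
  σ(Q1,Q2) = 0.685 × 1.102 × 1.044 = 0.7881
  σ(Q1,Q3) = 0.564 × 1.102 × 0.836 = 0.5196
  σ(Q2,Q3) = 0.612 × 1.044 × 0.836 = 0.5341
σ²_T = Σσ²ᵢ + 2·Σσ_ij = 3.0032 + 2 × 1.8418 = 6.6868
α = (3/2)·(1 − 3.0032/6.6868) = 0.826

Cronbach's α = 0.826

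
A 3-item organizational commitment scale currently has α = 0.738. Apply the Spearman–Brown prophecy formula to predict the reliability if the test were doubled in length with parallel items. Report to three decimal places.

Length factor m = 2
α' = m·α / (1 + (m−1)·α)
   = 2 × 0.738 / (1 + (2 − 1) × 0.738)
   = 1.4760 / 1.7380 = 0.849

predicted reliability = 0.849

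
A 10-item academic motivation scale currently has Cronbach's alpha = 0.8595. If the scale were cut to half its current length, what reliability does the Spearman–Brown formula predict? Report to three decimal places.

Length factor m = 1/2
α' = m·α / (1 − (1−m)·α)
   = 1/2 × 0.8595 / (1 − (1 − 1/2) × 0.8595)
   = 0.4298 / 0.5702 = 0.754

predicted reliability = 0.754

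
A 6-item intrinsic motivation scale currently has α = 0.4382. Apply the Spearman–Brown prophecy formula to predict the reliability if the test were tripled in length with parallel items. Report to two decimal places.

predicted reliability = 0.70

Length factor m = 3
α' = m·α / (1 + (m−1)·α)
   = 3 × 0.4382 / (1 + (3 − 1) × 0.4382)
   = 1.3146 / 1.8764 = 0.70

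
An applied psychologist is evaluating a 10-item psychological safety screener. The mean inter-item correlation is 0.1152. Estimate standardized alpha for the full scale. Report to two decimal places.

standardized alpha = 0.57

Standardized α = k·r̄ / (1 + (k−1)·r̄) = 10 × 0.1152 / (1 + 9 × 0.1152)
  = 1.1520 / 2.0368 = 0.57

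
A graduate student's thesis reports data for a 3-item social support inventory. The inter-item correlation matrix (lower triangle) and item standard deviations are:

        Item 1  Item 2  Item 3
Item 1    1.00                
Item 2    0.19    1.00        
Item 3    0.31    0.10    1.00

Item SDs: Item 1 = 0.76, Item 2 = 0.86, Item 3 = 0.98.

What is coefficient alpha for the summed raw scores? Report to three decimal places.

α = 0.418

Σσ²ᵢ = 0.76² + 0.86² + 0.98² = 2.2776
Covariances σ_ij = r_ij · s_i · s_j:
  σ(Item 1,Item 2) = 0.19 × 0.76 × 0.86 = 0.1242
  σ(Item 1,Item 3) = 0.31 × 0.76 × 0.98 = 0.2309
  σ(Item 2,Item 3) = 0.10 × 0.86 × 0.98 = 0.0843
σ²_T = Σσ²ᵢ + 2·Σσ_ij = 2.2776 + 2 × 0.4394 = 3.1564
α = (3/2)·(1 − 2.2776/3.1564) = 0.418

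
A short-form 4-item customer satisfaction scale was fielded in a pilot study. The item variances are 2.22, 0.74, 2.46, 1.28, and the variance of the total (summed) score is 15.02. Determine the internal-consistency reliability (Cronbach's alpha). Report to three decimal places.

sum of item variances = 2.22 + 0.74 + 2.46 + 1.28 = 6.70
α = (k/(k−1))·(1 − sum of item variances/σ²_T) = (4/3)·(1 − 6.70/15.02) = 0.739

α = 0.739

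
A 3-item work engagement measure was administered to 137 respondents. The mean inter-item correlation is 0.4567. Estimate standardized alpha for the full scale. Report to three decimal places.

α = 0.716

Standardized α = k·r̄ / (1 + (k−1)·r̄) = 3 × 0.4567 / (1 + 2 × 0.4567)
  = 1.3701 / 1.9134 = 0.716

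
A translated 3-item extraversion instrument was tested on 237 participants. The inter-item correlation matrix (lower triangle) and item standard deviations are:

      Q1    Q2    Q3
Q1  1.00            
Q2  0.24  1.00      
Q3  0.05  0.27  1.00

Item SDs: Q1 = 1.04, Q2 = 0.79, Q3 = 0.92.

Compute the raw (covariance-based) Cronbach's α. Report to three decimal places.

Cronbach's α = 0.385

Σσ²ᵢ = 1.04² + 0.79² + 0.92² = 2.5521
Covariances σ_ij = r_ij · s_i · s_j:
  σ(Q1,Q2) = 0.24 × 1.04 × 0.79 = 0.1972
  σ(Q1,Q3) = 0.05 × 1.04 × 0.92 = 0.0478
  σ(Q2,Q3) = 0.27 × 0.79 × 0.92 = 0.1962
σ²_T = Σσ²ᵢ + 2·Σσ_ij = 2.5521 + 2 × 0.4412 = 3.4345
α = (3/2)·(1 − 2.5521/3.4345) = 0.385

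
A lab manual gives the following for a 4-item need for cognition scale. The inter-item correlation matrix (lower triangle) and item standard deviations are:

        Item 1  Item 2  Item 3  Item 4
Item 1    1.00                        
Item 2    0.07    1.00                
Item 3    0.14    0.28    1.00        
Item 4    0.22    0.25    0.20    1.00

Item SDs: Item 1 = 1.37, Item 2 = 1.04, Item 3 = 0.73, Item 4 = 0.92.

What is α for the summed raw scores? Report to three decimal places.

Σσ²ᵢ = 1.37² + 1.04² + 0.73² + 0.92² = 4.3378
Covariances σ_ij = r_ij · s_i · s_j:
  σ(Item 1,Item 2) = 0.07 × 1.37 × 1.04 = 0.0997
  σ(Item 1,Item 3) = 0.14 × 1.37 × 0.73 = 0.1400
  σ(Item 1,Item 4) = 0.22 × 1.37 × 0.92 = 0.2773
  σ(Item 2,Item 3) = 0.28 × 1.04 × 0.73 = 0.2126
  σ(Item 2,Item 4) = 0.25 × 1.04 × 0.92 = 0.2392
  σ(Item 3,Item 4) = 0.20 × 0.73 × 0.92 = 0.1343
σ²_T = Σσ²ᵢ + 2·Σσ_ij = 4.3378 + 2 × 1.1031 = 6.5440
α = (4/3)·(1 − 4.3378/6.5440) = 0.450

α = 0.450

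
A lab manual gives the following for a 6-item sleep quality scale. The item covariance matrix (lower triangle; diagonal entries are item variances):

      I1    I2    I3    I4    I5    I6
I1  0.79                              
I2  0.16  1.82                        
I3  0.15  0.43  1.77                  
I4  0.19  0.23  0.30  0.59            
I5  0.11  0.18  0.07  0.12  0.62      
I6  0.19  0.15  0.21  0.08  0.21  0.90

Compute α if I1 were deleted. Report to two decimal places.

α = 0.51

Remaining items: I2, I3, I4, I5, I6 (k = 5).
sum of item variances = 1.82 + 1.77 + 0.59 + 0.62 + 0.90 = 5.70
σ²_total = 5.70 + 2 × 1.98 = 9.66
α (item deleted) = (5/4)·(1 − 5.70/9.66) = 0.51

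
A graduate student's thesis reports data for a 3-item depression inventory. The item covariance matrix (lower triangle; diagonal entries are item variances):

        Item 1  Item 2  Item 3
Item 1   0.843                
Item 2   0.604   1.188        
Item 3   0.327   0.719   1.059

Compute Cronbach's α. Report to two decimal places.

Σσ²ᵢ = 0.843 + 1.188 + 1.059 = 3.090
Σ_{i<j} σ_ij = 1.650
total variance = 3.090 + 2 × 1.650 = 6.390
α = (k/(k−1))·(1 − Σσ²ᵢ/total variance) = (3/2)·(1 − 3.090/6.390) = 0.77

Cronbach's α = 0.77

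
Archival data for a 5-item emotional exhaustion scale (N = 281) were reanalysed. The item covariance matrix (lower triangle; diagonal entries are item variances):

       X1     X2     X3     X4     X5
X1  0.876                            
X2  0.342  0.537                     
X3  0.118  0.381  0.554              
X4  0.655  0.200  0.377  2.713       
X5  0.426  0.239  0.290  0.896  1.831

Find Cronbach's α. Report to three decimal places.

Σσ²ᵢ = 0.876 + 0.537 + 0.554 + 2.713 + 1.831 = 6.511
Sum of the distinct covariances = 3.924
σ²_total = 6.511 + 2 × 3.924 = 14.359
α = (k/(k−1))·(1 − Σσ²ᵢ/σ²_total) = (5/4)·(1 − 6.511/14.359) = 0.683

Cronbach's α = 0.683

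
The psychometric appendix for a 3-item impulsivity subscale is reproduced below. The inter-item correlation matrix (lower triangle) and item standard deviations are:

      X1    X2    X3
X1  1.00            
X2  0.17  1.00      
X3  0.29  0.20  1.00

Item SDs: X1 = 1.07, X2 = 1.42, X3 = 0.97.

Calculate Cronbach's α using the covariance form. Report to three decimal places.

Σσ²ᵢ = 1.07² + 1.42² + 0.97² = 4.1022
Covariances σ_ij = r_ij · s_i · s_j:
  σ(X1,X2) = 0.17 × 1.07 × 1.42 = 0.2583
  σ(X1,X3) = 0.29 × 1.07 × 0.97 = 0.3010
  σ(X2,X3) = 0.20 × 1.42 × 0.97 = 0.2755
σ²_T = Σσ²ᵢ + 2·Σσ_ij = 4.1022 + 2 × 0.8348 = 5.7718
α = (3/2)·(1 − 4.1022/5.7718) = 0.434

Cronbach's α = 0.434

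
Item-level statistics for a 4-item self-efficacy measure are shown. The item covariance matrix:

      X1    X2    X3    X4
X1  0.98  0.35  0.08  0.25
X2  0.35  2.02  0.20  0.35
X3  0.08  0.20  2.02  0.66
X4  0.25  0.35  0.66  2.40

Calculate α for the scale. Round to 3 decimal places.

α = 0.450

Σσ²ᵢ = 0.98 + 2.02 + 2.02 + 2.40 = 7.42
Σ_{i<j} σ_ij = 1.89
total variance = 7.42 + 2 × 1.89 = 11.20
α = (k/(k−1))·(1 − Σσ²ᵢ/total variance) = (4/3)·(1 − 7.42/11.20) = 0.450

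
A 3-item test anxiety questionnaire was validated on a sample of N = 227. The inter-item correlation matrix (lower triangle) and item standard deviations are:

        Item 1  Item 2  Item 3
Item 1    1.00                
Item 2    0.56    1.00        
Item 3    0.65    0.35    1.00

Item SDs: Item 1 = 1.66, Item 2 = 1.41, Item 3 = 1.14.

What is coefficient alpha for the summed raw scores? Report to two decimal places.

coefficient alpha = 0.76

Σσ²ᵢ = 1.66² + 1.41² + 1.14² = 6.0433
Covariances σ_ij = r_ij · s_i · s_j:
  σ(Item 1,Item 2) = 0.56 × 1.66 × 1.41 = 1.3107
  σ(Item 1,Item 3) = 0.65 × 1.66 × 1.14 = 1.2301
  σ(Item 2,Item 3) = 0.35 × 1.41 × 1.14 = 0.5626
σ²_T = Σσ²ᵢ + 2·Σσ_ij = 6.0433 + 2 × 3.1034 = 12.2501
α = (3/2)·(1 − 6.0433/12.2501) = 0.76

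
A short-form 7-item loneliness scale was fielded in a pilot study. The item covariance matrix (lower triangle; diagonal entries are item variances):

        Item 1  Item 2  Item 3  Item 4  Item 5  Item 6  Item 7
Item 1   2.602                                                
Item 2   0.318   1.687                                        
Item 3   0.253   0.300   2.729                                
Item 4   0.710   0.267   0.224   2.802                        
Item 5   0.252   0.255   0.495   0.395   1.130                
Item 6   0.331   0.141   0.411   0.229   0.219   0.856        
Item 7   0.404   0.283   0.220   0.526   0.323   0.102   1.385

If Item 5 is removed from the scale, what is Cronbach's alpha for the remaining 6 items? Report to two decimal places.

Remaining items: Item 1, Item 2, Item 3, Item 4, Item 6, Item 7 (k = 6).
Σσ²ᵢ = 2.602 + 1.687 + 2.729 + 2.802 + 0.856 + 1.385 = 12.061
total variance = 12.061 + 2 × 4.719 = 21.499
α (item deleted) = (6/5)·(1 − 12.061/21.499) = 0.53

Cronbach's alpha = 0.53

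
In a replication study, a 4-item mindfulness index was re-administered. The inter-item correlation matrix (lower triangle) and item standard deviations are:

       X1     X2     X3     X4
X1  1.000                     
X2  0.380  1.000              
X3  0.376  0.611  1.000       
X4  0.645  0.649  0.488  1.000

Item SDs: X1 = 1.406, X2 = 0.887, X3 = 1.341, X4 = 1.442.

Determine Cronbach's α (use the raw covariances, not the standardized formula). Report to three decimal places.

Σσ²ᵢ = 1.406² + 0.887² + 1.341² + 1.442² = 6.6413
Covariances σ_ij = r_ij · s_i · s_j:
  σ(X1,X2) = 0.380 × 1.406 × 0.887 = 0.4739
  σ(X1,X3) = 0.376 × 1.406 × 1.341 = 0.7089
  σ(X1,X4) = 0.645 × 1.406 × 1.442 = 1.3077
  σ(X2,X3) = 0.611 × 0.887 × 1.341 = 0.7268
  σ(X2,X4) = 0.649 × 0.887 × 1.442 = 0.8301
  σ(X3,X4) = 0.488 × 1.341 × 1.442 = 0.9437
σ²_T = Σσ²ᵢ + 2·Σσ_ij = 6.6413 + 2 × 4.9911 = 16.6235
α = (4/3)·(1 − 6.6413/16.6235) = 0.801

Cronbach's α = 0.801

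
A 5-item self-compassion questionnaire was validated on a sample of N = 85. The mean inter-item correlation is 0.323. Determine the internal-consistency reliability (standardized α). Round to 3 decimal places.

standardized α = 0.705

Standardized α = k·r̄ / (1 + (k−1)·r̄) = 5 × 0.323 / (1 + 4 × 0.323)
  = 1.6150 / 2.2920 = 0.705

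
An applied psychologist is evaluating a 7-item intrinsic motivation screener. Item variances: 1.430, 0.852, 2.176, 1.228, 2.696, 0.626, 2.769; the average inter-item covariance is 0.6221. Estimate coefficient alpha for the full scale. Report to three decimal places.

α = 0.804

ΣVar(i) = 1.430 + 0.852 + 2.176 + 1.228 + 2.696 + 0.626 + 2.769 = 11.777
Sum of the 21 distinct covariances = 21 × 0.6221 = 13.0641
Var(T) = ΣVar(i) + 2·Σcov = 11.777 + 2 × 13.0641 = 37.9052
α = (7/6)·(1 − 11.777/37.9052) = 0.804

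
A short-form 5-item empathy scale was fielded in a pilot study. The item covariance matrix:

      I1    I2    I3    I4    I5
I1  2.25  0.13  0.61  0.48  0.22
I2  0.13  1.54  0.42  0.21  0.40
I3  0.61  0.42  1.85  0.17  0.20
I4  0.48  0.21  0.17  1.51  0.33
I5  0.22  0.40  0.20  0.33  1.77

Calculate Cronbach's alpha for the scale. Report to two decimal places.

Σσᵢ² = 2.25 + 1.54 + 1.85 + 1.51 + 1.77 = 8.92
Sum of off-diagonal covariances = 3.17
σ²_T = 8.92 + 2 × 3.17 = 15.26
α = (k/(k−1))·(1 − Σσᵢ²/σ²_T) = (5/4)·(1 − 8.92/15.26) = 0.52

α = 0.52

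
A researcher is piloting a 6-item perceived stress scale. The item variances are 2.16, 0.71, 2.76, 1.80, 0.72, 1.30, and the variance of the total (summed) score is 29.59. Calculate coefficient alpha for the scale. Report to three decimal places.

α = 0.817

Σσᵢ² = 2.16 + 0.71 + 2.76 + 1.80 + 0.72 + 1.30 = 9.45
α = (k/(k−1))·(1 − Σσᵢ²/total variance) = (6/5)·(1 − 9.45/29.59) = 0.817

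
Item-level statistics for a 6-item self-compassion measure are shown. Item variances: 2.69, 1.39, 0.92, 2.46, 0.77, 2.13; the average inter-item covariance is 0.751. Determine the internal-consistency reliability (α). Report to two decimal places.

Σσ²ᵢ = 2.69 + 1.39 + 0.92 + 2.46 + 0.77 + 2.13 = 10.36
Sum of the 15 distinct covariances = 15 × 0.751 = 11.265
total variance = Σσ²ᵢ + 2·Σcov = 10.36 + 2 × 11.265 = 32.890
α = (6/5)·(1 − 10.36/32.890) = 0.82

α = 0.82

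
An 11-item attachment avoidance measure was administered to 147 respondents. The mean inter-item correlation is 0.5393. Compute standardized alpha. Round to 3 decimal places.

Standardized α = k·r̄ / (1 + (k−1)·r̄) = 11 × 0.5393 / (1 + 10 × 0.5393)
  = 5.9323 / 6.3930 = 0.928

α = 0.928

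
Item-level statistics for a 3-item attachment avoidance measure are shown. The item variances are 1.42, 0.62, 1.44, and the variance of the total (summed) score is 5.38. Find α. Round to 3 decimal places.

sum of item variances = 1.42 + 0.62 + 1.44 = 3.48
α = (k/(k−1))·(1 − sum of item variances/Var(T)) = (3/2)·(1 − 3.48/5.38) = 0.530

α = 0.530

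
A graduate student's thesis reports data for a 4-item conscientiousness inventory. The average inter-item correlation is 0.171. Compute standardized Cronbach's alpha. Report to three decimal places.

Standardized α = k·r̄ / (1 + (k−1)·r̄) = 4 × 0.171 / (1 + 3 × 0.171)
  = 0.6840 / 1.5130 = 0.452

standardized Cronbach's alpha = 0.452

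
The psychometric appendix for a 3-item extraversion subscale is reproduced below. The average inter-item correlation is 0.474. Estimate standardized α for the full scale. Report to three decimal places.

standardized α = 0.730

Standardized α = k·r̄ / (1 + (k−1)·r̄) = 3 × 0.474 / (1 + 2 × 0.474)
  = 1.4220 / 1.9480 = 0.730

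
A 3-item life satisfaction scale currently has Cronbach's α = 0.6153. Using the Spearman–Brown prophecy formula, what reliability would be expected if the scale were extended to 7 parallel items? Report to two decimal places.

predicted reliability = 0.79

Length factor m = 7/3 = 2.3333
α' = m·α / (1 + (m−1)·α)
   = 7/3 × 0.6153 / (1 + (7/3 − 1) × 0.6153)
   = 1.4357 / 1.8204 = 0.79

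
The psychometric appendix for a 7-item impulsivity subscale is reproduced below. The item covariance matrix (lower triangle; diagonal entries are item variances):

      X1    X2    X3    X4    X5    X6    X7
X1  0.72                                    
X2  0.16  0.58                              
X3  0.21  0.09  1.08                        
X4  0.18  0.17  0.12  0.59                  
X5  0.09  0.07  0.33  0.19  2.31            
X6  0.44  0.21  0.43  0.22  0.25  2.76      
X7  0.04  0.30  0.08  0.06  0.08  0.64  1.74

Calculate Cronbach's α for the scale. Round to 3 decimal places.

Cronbach's α = 0.550

ΣVar(i) = 0.72 + 0.58 + 1.08 + 0.59 + 2.31 + 2.76 + 1.74 = 9.78
Sum of the distinct covariances = 4.36
σ²_total = 9.78 + 2 × 4.36 = 18.50
α = (k/(k−1))·(1 − ΣVar(i)/σ²_total) = (7/6)·(1 − 9.78/18.50) = 0.550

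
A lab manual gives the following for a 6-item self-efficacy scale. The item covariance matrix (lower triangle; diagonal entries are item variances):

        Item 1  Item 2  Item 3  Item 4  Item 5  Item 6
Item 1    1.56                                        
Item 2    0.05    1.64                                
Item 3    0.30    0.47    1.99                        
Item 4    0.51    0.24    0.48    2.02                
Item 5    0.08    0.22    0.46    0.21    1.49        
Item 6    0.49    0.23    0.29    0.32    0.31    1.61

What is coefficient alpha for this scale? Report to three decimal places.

Σσᵢ² = 1.56 + 1.64 + 1.99 + 2.02 + 1.49 + 1.61 = 10.31
Sum of off-diagonal covariances = 4.66
Var(T) = 10.31 + 2 × 4.66 = 19.63
α = (k/(k−1))·(1 − Σσᵢ²/Var(T)) = (6/5)·(1 − 10.31/19.63) = 0.570

coefficient alpha = 0.570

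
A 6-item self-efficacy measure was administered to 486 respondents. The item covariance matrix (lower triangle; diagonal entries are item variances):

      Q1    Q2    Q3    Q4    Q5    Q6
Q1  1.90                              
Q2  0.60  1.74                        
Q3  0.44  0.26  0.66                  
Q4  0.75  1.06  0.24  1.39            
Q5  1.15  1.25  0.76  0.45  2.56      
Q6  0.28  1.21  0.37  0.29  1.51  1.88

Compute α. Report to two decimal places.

sum of item variances = 1.90 + 1.74 + 0.66 + 1.39 + 2.56 + 1.88 = 10.13
Sum of the distinct covariances = 10.62
σ²_T = 10.13 + 2 × 10.62 = 31.37
α = (k/(k−1))·(1 − sum of item variances/σ²_T) = (6/5)·(1 − 10.13/31.37) = 0.81

α = 0.81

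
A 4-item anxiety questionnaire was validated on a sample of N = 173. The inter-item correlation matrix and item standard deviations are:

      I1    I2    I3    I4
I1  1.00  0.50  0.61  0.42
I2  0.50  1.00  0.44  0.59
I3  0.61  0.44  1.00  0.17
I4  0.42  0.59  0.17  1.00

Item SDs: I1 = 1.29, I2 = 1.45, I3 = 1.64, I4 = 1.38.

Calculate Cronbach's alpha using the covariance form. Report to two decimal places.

α = 0.76

Σσ²ᵢ = 1.29² + 1.45² + 1.64² + 1.38² = 8.3606
Covariances σ_ij = r_ij · s_i · s_j:
  σ(I1,I2) = 0.50 × 1.29 × 1.45 = 0.9353
  σ(I1,I3) = 0.61 × 1.29 × 1.64 = 1.2905
  σ(I1,I4) = 0.42 × 1.29 × 1.38 = 0.7477
  σ(I2,I3) = 0.44 × 1.45 × 1.64 = 1.0463
  σ(I2,I4) = 0.59 × 1.45 × 1.38 = 1.1806
  σ(I3,I4) = 0.17 × 1.64 × 1.38 = 0.3847
σ²_T = Σσ²ᵢ + 2·Σσ_ij = 8.3606 + 2 × 5.5851 = 19.5308
α = (4/3)·(1 − 8.3606/19.5308) = 0.76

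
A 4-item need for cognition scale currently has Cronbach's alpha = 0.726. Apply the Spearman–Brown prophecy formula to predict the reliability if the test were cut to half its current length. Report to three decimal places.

Length factor m = 1/2
α' = m·α / (1 − (1−m)·α)
   = 1/2 × 0.726 / (1 − (1 − 1/2) × 0.726)
   = 0.3630 / 0.6370 = 0.570

predicted reliability = 0.570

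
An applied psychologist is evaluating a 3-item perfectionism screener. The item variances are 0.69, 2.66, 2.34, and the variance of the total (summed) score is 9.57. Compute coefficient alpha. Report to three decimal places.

ΣVar(i) = 0.69 + 2.66 + 2.34 = 5.69
α = (k/(k−1))·(1 − ΣVar(i)/total variance) = (3/2)·(1 − 5.69/9.57) = 0.608

coefficient alpha = 0.608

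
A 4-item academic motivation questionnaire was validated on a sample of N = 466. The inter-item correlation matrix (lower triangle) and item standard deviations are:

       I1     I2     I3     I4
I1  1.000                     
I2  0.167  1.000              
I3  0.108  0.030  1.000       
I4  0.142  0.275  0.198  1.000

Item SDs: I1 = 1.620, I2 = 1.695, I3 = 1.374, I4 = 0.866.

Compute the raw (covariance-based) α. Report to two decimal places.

Σσ²ᵢ = 1.620² + 1.695² + 1.374² + 0.866² = 8.1353
Covariances σ_ij = r_ij · s_i · s_j:
  σ(I1,I2) = 0.167 × 1.620 × 1.695 = 0.4586
  σ(I1,I3) = 0.108 × 1.620 × 1.374 = 0.2404
  σ(I1,I4) = 0.142 × 1.620 × 0.866 = 0.1992
  σ(I2,I3) = 0.030 × 1.695 × 1.374 = 0.0699
  σ(I2,I4) = 0.275 × 1.695 × 0.866 = 0.4037
  σ(I3,I4) = 0.198 × 1.374 × 0.866 = 0.2356
σ²_T = Σσ²ᵢ + 2·Σσ_ij = 8.1353 + 2 × 1.6074 = 11.3501
α = (4/3)·(1 − 8.1353/11.3501) = 0.38

α = 0.38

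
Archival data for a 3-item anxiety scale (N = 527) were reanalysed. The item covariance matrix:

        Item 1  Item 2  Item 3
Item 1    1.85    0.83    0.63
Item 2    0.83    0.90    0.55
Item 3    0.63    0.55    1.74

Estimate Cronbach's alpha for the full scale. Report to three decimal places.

Cronbach's alpha = 0.709

ΣVar(i) = 1.85 + 0.90 + 1.74 = 4.49
Sum of the distinct covariances = 2.01
σ²_total = 4.49 + 2 × 2.01 = 8.51
α = (k/(k−1))·(1 − ΣVar(i)/σ²_total) = (3/2)·(1 − 4.49/8.51) = 0.709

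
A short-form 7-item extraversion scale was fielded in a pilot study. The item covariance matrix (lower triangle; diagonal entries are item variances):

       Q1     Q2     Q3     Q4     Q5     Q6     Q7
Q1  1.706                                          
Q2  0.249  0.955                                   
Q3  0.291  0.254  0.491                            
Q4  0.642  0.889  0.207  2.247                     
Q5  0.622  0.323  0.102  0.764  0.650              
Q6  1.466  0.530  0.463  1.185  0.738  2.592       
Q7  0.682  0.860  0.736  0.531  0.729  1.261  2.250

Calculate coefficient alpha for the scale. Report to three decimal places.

ΣVar(i) = 1.706 + 0.955 + 0.491 + 2.247 + 0.650 + 2.592 + 2.250 = 10.891
Sum of off-diagonal covariances = 13.524
σ²_T = 10.891 + 2 × 13.524 = 37.939
α = (k/(k−1))·(1 − ΣVar(i)/σ²_T) = (7/6)·(1 − 10.891/37.939) = 0.832

α = 0.832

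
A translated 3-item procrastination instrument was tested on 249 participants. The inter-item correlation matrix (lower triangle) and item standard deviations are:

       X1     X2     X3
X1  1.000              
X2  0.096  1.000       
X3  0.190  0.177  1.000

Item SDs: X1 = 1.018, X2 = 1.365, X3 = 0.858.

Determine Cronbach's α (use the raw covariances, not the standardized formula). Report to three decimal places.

α = 0.327

Σσ²ᵢ = 1.018² + 1.365² + 0.858² = 3.6357
Covariances σ_ij = r_ij · s_i · s_j:
  σ(X1,X2) = 0.096 × 1.018 × 1.365 = 0.1334
  σ(X1,X3) = 0.190 × 1.018 × 0.858 = 0.1660
  σ(X2,X3) = 0.177 × 1.365 × 0.858 = 0.2073
σ²_T = Σσ²ᵢ + 2·Σσ_ij = 3.6357 + 2 × 0.5067 = 4.6491
α = (3/2)·(1 − 3.6357/4.6491) = 0.327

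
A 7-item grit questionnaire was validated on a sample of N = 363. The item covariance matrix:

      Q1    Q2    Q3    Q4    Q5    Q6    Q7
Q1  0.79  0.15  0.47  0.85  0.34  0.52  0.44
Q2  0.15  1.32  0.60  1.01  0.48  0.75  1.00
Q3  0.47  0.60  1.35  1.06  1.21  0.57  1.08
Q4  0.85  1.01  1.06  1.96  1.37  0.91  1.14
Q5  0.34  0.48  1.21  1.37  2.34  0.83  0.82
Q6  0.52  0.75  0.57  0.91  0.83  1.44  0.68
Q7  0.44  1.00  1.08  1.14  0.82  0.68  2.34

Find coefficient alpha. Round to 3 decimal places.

α = 0.861

Σσ²ᵢ = 0.79 + 1.32 + 1.35 + 1.96 + 2.34 + 1.44 + 2.34 = 11.54
Sum of off-diagonal covariances = 16.28
total variance = 11.54 + 2 × 16.28 = 44.10
α = (k/(k−1))·(1 − Σσ²ᵢ/total variance) = (7/6)·(1 − 11.54/44.10) = 0.861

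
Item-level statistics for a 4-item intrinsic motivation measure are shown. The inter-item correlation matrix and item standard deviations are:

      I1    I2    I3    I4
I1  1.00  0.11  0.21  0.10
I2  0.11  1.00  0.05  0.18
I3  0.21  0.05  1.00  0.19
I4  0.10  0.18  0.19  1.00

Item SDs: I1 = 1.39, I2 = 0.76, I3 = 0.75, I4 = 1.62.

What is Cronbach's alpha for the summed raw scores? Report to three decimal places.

Σσ²ᵢ = 1.39² + 0.76² + 0.75² + 1.62² = 5.6966
Covariances σ_ij = r_ij · s_i · s_j:
  σ(I1,I2) = 0.11 × 1.39 × 0.76 = 0.1162
  σ(I1,I3) = 0.21 × 1.39 × 0.75 = 0.2189
  σ(I1,I4) = 0.10 × 1.39 × 1.62 = 0.2252
  σ(I2,I3) = 0.05 × 0.76 × 0.75 = 0.0285
  σ(I2,I4) = 0.18 × 0.76 × 1.62 = 0.2216
  σ(I3,I4) = 0.19 × 0.75 × 1.62 = 0.2309
σ²_T = Σσ²ᵢ + 2·Σσ_ij = 5.6966 + 2 × 1.0413 = 7.7792
α = (4/3)·(1 − 5.6966/7.7792) = 0.357

α = 0.357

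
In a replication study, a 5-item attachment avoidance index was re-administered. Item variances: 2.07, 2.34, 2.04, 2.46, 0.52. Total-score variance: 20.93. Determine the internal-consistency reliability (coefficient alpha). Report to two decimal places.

Σσ²ᵢ = 2.07 + 2.34 + 2.04 + 2.46 + 0.52 = 9.43
α = (k/(k−1))·(1 − Σσ²ᵢ/σ²_T) = (5/4)·(1 − 9.43/20.93) = 0.69

α = 0.69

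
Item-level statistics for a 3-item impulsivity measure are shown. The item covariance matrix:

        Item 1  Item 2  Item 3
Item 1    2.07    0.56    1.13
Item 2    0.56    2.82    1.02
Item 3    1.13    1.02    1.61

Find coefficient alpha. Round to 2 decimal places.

α = 0.68

sum of item variances = 2.07 + 2.82 + 1.61 = 6.50
Sum of the distinct covariances = 2.71
Var(T) = 6.50 + 2 × 2.71 = 11.92
α = (k/(k−1))·(1 − sum of item variances/Var(T)) = (3/2)·(1 − 6.50/11.92) = 0.68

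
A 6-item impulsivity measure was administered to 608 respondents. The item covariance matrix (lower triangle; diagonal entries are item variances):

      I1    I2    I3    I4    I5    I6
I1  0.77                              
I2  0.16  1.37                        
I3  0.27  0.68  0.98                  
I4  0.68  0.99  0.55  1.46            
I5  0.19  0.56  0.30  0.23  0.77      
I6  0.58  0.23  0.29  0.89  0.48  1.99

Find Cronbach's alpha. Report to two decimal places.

ΣVar(i) = 0.77 + 1.37 + 0.98 + 1.46 + 0.77 + 1.99 = 7.34
Σ_{i<j} σ_ij = 7.08
total variance = 7.34 + 2 × 7.08 = 21.50
α = (k/(k−1))·(1 − ΣVar(i)/total variance) = (6/5)·(1 − 7.34/21.50) = 0.79

Cronbach's alpha = 0.79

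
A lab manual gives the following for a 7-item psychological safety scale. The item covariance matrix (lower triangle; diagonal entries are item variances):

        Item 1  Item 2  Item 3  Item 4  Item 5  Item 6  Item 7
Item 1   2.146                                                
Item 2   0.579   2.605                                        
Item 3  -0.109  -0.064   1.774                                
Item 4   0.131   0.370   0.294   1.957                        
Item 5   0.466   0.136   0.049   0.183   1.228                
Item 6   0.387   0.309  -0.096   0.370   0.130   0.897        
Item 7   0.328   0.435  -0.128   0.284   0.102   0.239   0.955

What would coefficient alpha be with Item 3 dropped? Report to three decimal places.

coefficient alpha = 0.571

Remaining items: Item 1, Item 2, Item 4, Item 5, Item 6, Item 7 (k = 6).
sum of item variances = 2.146 + 2.605 + 1.957 + 1.228 + 0.897 + 0.955 = 9.788
total variance = 9.788 + 2 × 4.449 = 18.686
α (item deleted) = (6/5)·(1 − 9.788/18.686) = 0.571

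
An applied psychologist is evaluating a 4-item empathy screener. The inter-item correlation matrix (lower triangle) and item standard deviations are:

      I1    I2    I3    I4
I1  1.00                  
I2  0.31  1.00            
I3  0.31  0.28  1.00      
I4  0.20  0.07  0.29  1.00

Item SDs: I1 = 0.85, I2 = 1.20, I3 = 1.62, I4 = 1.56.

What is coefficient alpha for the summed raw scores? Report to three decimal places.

Σσ²ᵢ = 0.85² + 1.20² + 1.62² + 1.56² = 7.2205
Covariances σ_ij = r_ij · s_i · s_j:
  σ(I1,I2) = 0.31 × 0.85 × 1.20 = 0.3162
  σ(I1,I3) = 0.31 × 0.85 × 1.62 = 0.4269
  σ(I1,I4) = 0.20 × 0.85 × 1.56 = 0.2652
  σ(I2,I3) = 0.28 × 1.20 × 1.62 = 0.5443
  σ(I2,I4) = 0.07 × 1.20 × 1.56 = 0.1310
  σ(I3,I4) = 0.29 × 1.62 × 1.56 = 0.7329
σ²_T = Σσ²ᵢ + 2·Σσ_ij = 7.2205 + 2 × 2.4165 = 12.0535
α = (4/3)·(1 − 7.2205/12.0535) = 0.535

coefficient alpha = 0.535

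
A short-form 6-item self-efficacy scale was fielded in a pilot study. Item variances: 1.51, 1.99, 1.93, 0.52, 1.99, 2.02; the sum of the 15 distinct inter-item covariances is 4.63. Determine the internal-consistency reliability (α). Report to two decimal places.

α = 0.58

Σσᵢ² = 1.51 + 1.99 + 1.93 + 0.52 + 1.99 + 2.02 = 9.96
Sum of distinct covariances = 4.63
σ²_T = Σσᵢ² + 2·Σcov = 9.96 + 2 × 4.63 = 19.22
α = (6/5)·(1 − 9.96/19.22) = 0.58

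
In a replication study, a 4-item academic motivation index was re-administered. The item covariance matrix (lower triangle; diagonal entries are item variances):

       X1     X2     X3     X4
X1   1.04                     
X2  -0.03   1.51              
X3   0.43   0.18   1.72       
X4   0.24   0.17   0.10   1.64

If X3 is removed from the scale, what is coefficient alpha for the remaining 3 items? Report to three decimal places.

α = 0.230

Remaining items: X1, X2, X4 (k = 3).
sum of item variances = 1.04 + 1.51 + 1.64 = 4.19
σ²_total = 4.19 + 2 × 0.38 = 4.95
α (item deleted) = (3/2)·(1 − 4.19/4.95) = 0.230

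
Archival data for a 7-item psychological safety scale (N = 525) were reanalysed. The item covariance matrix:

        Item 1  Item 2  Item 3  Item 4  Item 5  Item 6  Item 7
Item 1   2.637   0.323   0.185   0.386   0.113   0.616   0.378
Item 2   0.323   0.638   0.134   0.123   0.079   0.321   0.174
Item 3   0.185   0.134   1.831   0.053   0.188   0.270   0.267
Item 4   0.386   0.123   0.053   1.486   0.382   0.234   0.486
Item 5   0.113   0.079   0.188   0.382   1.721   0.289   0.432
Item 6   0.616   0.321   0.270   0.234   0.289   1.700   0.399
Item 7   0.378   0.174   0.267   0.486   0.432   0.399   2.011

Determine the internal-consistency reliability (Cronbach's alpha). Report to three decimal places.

Σσ²ᵢ = 2.637 + 0.638 + 1.831 + 1.486 + 1.721 + 1.700 + 2.011 = 12.024
Σ_{i<j} σ_ij = 5.832
σ²_total = 12.024 + 2 × 5.832 = 23.688
α = (k/(k−1))·(1 − Σσ²ᵢ/σ²_total) = (7/6)·(1 − 12.024/23.688) = 0.574

Cronbach's alpha = 0.574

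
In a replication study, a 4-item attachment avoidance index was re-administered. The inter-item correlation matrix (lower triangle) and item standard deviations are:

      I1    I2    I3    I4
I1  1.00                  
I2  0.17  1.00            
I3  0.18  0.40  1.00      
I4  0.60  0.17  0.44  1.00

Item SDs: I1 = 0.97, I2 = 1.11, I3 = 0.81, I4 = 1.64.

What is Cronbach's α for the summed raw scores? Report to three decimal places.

Cronbach's α = 0.638

Σσ²ᵢ = 0.97² + 1.11² + 0.81² + 1.64² = 5.5187
Covariances σ_ij = r_ij · s_i · s_j:
  σ(I1,I2) = 0.17 × 0.97 × 1.11 = 0.1830
  σ(I1,I3) = 0.18 × 0.97 × 0.81 = 0.1414
  σ(I1,I4) = 0.60 × 0.97 × 1.64 = 0.9545
  σ(I2,I3) = 0.40 × 1.11 × 0.81 = 0.3596
  σ(I2,I4) = 0.17 × 1.11 × 1.64 = 0.3095
  σ(I3,I4) = 0.44 × 0.81 × 1.64 = 0.5845
σ²_T = Σσ²ᵢ + 2·Σσ_ij = 5.5187 + 2 × 2.5325 = 10.5837
α = (4/3)·(1 − 5.5187/10.5837) = 0.638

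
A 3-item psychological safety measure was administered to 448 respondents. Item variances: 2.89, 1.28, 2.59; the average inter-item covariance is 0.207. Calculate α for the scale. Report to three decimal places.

ΣVar(i) = 2.89 + 1.28 + 2.59 = 6.76
Sum of the 3 distinct covariances = 3 × 0.207 = 0.621
σ²_T = ΣVar(i) + 2·Σcov = 6.76 + 2 × 0.621 = 8.002
α = (3/2)·(1 − 6.76/8.002) = 0.233

α = 0.233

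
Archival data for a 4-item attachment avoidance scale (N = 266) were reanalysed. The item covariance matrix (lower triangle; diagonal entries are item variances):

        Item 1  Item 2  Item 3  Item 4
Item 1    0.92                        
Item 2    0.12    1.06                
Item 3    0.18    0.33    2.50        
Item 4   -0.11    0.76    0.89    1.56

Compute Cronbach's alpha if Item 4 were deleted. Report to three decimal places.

Cronbach's alpha = 0.329

Remaining items: Item 1, Item 2, Item 3 (k = 3).
ΣVar(i) = 0.92 + 1.06 + 2.50 = 4.48
Var(T) = 4.48 + 2 × 0.63 = 5.74
α (item deleted) = (3/2)·(1 − 4.48/5.74) = 0.329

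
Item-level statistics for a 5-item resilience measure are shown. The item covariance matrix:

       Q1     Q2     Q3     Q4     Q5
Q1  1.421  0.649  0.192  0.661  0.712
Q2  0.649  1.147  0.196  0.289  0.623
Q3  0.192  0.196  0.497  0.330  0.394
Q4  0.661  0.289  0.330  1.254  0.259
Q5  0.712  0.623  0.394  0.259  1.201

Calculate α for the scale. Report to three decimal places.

α = 0.762

ΣVar(i) = 1.421 + 1.147 + 0.497 + 1.254 + 1.201 = 5.520
Σ_{i<j} σ_ij = 4.305
σ²_total = 5.520 + 2 × 4.305 = 14.130
α = (k/(k−1))·(1 − ΣVar(i)/σ²_total) = (5/4)·(1 − 5.520/14.130) = 0.762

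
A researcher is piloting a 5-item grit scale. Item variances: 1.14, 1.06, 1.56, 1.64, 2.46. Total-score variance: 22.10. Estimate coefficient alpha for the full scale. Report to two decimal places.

coefficient alpha = 0.81

sum of item variances = 1.14 + 1.06 + 1.56 + 1.64 + 2.46 = 7.86
α = (k/(k−1))·(1 − sum of item variances/σ²_T) = (5/4)·(1 − 7.86/22.10) = 0.81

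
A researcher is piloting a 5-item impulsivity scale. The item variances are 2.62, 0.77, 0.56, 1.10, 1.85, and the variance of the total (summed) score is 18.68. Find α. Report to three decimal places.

α = 0.788

sum of item variances = 2.62 + 0.77 + 0.56 + 1.10 + 1.85 = 6.90
α = (k/(k−1))·(1 − sum of item variances/σ²_T) = (5/4)·(1 − 6.90/18.68) = 0.788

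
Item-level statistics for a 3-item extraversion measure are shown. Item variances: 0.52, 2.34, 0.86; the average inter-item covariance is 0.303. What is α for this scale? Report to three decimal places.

α = 0.492

Σσᵢ² = 0.52 + 2.34 + 0.86 = 3.72
Sum of the 3 distinct covariances = 3 × 0.303 = 0.909
σ²_total = Σσᵢ² + 2·Σcov = 3.72 + 2 × 0.909 = 5.538
α = (3/2)·(1 − 3.72/5.538) = 0.492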